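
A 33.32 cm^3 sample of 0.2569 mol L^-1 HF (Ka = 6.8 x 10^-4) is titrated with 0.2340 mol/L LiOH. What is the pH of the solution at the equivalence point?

n(HF) = 0.2569 x 0.03332 = 0.008560 mol; V(LiOH) at equivalence = 0.008560/0.2340 = 0.03658 L.
At equivalence all the acid is converted to F-; total volume = 0.03332 + 0.03658 = 0.06990 L, so [F-] = 0.008560/0.06990 = 0.1225 M.
Kb = Kw/Ka = 1.0e-14 / 6.8 x 10^-4 = 1.47e-11.
[OH^-] = sqrt(Kb x [F-]) = sqrt(1.47e-11 x 0.1225) = 1.34e-6 M.
pOH = 5.87, so pH = 14.00 - 5.87 = 8.13.

8.13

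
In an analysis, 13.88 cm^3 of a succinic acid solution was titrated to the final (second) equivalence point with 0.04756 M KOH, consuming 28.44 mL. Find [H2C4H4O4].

0.0487 M

n(KOH) = 0.04756 x 0.02844 = 0.001353 mol.
At the final (second) equivalence point, 2 mol OH^- react per mol H2C4H4O4, so n(H2C4H4O4) = 0.001353 / 2 = 0.0006763 mol.
[H2C4H4O4] = 0.0006763 / 0.01388 L = 0.0487 M.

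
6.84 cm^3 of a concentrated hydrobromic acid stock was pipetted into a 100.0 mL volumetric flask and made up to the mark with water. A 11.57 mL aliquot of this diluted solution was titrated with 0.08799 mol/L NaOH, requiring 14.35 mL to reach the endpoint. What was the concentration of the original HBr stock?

n(NaOH) = 0.08799 x 0.01435 = 0.001263 mol.
n(HBr) in the aliquot = 0.001263 mol.
[diluted HBr] = 0.001263 / 0.01157 = 0.1091 M.
Dilution factor = 100.0/6.840 = 14.62, so [stock] = 0.1091 x 14.62 = 1.60 M.

1.60 M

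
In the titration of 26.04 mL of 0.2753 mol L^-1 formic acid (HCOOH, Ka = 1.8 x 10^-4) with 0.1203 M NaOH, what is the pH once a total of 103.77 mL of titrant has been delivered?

n(acid) = 0.2753 x 0.02604 = 0.007169 mol; n(NaOH) added = 0.1203 x 0.1038 = 0.01248 mol.
Base is in excess by 0.01248 - 0.007169 = 0.005315 mol in a total volume of 0.1298 L.
[OH^-] = 0.005315/0.1298 = 0.04094 M, so pOH = 1.39 and pH = 14.00 - 1.39 = 12.61.

12.61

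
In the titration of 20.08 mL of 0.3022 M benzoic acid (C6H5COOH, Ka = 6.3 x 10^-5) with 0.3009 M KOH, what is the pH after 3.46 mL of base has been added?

Initial n(C6H5COOH) = 0.3022 x 0.02008 = 0.006068 mol.
n(KOH) added = 0.3009 x 0.003460 = 0.001041 mol, converting that many moles of C6H5COOH to C6H5COO-.
Remaining n(C6H5COOH) = 0.005027 mol; n(C6H5COO-) = 0.001041 mol.
By Henderson-Hasselbalch, pH = pKa + log([A^-]/[HA]) = 4.20 + log(0.001041/0.005027) = 4.20 + (-0.68) = 3.52.

3.52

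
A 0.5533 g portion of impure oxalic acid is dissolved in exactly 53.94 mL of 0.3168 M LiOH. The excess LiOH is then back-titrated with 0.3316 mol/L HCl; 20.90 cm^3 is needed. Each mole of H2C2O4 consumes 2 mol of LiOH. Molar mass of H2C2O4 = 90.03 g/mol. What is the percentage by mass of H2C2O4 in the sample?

82.6%

Total n(LiOH) added = 0.3168 x 0.05394 = 0.01709 mol.
n(HCl) used = 0.3316 x 0.02090 = 0.006930 mol, which equals the excess n(LiOH).
So n(LiOH) consumed by the sample = 0.01709 - 0.006930 = 0.01016 mol.
n(H2C2O4) = 0.01016 / 2 = 0.005079 mol.
mass H2C2O4 = 0.005079 x 90.03 = 0.4573 g, so %H2C2O4 = 0.4573/0.5533 x 100 = 82.6%.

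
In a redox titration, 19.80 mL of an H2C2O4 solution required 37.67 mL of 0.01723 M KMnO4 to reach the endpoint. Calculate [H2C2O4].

n(KMnO4) = 0.01723 x 0.03767 = 0.0006491 mol.
From the balanced equation, 2 mol KMnO4 reacts with 5 mol H2C2O4, so n(H2C2O4) = 0.0006491 x 5/2 = 0.001623 mol.
[H2C2O4] = 0.001623 / 0.01980 L = 0.0820 M.

0.0820 M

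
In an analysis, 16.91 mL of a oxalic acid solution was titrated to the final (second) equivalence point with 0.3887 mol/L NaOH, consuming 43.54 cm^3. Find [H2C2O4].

n(NaOH) = 0.3887 x 0.04354 = 0.01692 mol.
At the final (second) equivalence point, 2 mol OH^- react per mol H2C2O4, so n(H2C2O4) = 0.01692 / 2 = 0.008462 mol.
[H2C2O4] = 0.008462 / 0.01691 L = 0.500 M.

0.500 M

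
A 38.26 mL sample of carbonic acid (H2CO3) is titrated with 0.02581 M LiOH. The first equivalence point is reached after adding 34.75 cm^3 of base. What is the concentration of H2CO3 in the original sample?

0.0234 M

n(LiOH) = 0.02581 x 0.03475 = 0.0008969 mol.
At the first equivalence point, 1 mol OH^- react per mol H2CO3, so n(H2CO3) = 0.0008969 / 1 = 0.0008969 mol.
[H2CO3] = 0.0008969 / 0.03826 L = 0.0234 M.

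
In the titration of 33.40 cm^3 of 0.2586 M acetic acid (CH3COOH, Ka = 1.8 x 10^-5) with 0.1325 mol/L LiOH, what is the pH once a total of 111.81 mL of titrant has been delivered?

n(acid) = 0.2586 x 0.03340 = 0.008637 mol; n(LiOH) added = 0.1325 x 0.1118 = 0.01481 mol.
Base is in excess by 0.01481 - 0.008637 = 0.006178 mol in a total volume of 0.1452 L.
[OH^-] = 0.006178/0.1452 = 0.04254 M, so pOH = 1.37 and pH = 14.00 - 1.37 = 12.63.

12.63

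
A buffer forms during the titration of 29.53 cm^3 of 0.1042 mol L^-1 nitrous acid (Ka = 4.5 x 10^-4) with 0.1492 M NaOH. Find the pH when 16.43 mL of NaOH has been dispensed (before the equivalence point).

3.94

Initial n(HNO2) = 0.1042 x 0.02953 = 0.003077 mol.
n(NaOH) added = 0.1492 x 0.01643 = 0.002451 mol, converting that many moles of HNO2 to NO2-.
Remaining n(HNO2) = 0.0006257 mol; n(NO2-) = 0.002451 mol.
By Henderson-Hasselbalch, pH = pKa + log([A^-]/[HA]) = 3.35 + log(0.002451/0.0006257) = 3.35 + (+0.59) = 3.94.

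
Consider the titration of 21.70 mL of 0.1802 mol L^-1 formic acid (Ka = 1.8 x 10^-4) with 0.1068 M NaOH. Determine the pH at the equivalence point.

n(HCOOH) = 0.1802 x 0.02170 = 0.003910 mol; V(NaOH) at equivalence = 0.003910/0.1068 = 0.03661 L.
At equivalence all the acid is converted to HCOO-; total volume = 0.02170 + 0.03661 = 0.05831 L, so [HCOO-] = 0.003910/0.05831 = 0.06706 M.
Kb = Kw/Ka = 1.0e-14 / 1.8 x 10^-4 = 5.56e-11.
[OH^-] = sqrt(Kb x [HCOO-]) = sqrt(5.56e-11 x 0.06706) = 1.93e-6 M.
pOH = 5.71, so pH = 14.00 - 5.71 = 8.29.

8.29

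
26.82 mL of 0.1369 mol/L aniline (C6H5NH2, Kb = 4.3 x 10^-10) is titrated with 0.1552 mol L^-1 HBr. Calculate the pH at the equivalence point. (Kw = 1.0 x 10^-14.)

n(C6H5NH2) = 0.1369 x 0.02682 = 0.003672 mol; V(HBr) at equivalence = 0.003672/0.1552 = 0.02366 L.
At equivalence the base is fully converted to C6H5NH3+; total volume = 0.05048 L, so [C6H5NH3+] = 0.003672/0.05048 = 0.07274 M.
Ka(C6H5NH3+) = Kw/Kb = 1.0e-14 / 4.3 x 10^-10 = 2.33e-5.
[H^+] = sqrt(Ka x [C6H5NH3+]) = sqrt(2.33e-5 x 0.07274) = 0.00130 M.
pH = -log(0.00130) = 2.89.

2.89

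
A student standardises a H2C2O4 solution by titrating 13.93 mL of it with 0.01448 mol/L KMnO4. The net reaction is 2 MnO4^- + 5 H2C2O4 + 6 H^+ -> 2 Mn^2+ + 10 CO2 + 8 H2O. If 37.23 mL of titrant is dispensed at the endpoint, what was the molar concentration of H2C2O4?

n(KMnO4) = 0.01448 x 0.03723 = 0.0005391 mol.
From the balanced equation, 2 mol KMnO4 reacts with 5 mol H2C2O4, so n(H2C2O4) = 0.0005391 x 5/2 = 0.001348 mol.
[H2C2O4] = 0.001348 / 0.01393 L = 0.0967 M.

0.0967 M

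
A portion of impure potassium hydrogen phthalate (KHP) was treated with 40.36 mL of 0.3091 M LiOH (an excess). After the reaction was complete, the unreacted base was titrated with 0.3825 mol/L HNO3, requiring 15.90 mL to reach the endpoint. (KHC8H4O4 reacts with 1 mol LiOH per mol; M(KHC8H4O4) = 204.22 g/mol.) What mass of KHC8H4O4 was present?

Total n(LiOH) added = 0.3091 x 0.04036 = 0.01248 mol.
n(HNO3) used = 0.3825 x 0.01590 = 0.006082 mol, which equals the excess n(LiOH).
So n(LiOH) consumed by the sample = 0.01248 - 0.006082 = 0.006394 mol.
n(KHC8H4O4) = 0.006394 / 1 = 0.006394 mol.
mass = 0.006394 mol x 204.22 g/mol = 1.31 g.

1.31 g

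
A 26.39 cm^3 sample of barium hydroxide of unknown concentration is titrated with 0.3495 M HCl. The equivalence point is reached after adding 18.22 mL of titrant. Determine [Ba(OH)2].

0.121 M

n(HCl) delivered = 0.3495 x 0.01822 = 0.006368 mol.
The reaction is 1 Ba(OH)2 + 2 HCl, so n(Ba(OH)2) = 0.006368 x 1/2 = 0.003184 mol.
[Ba(OH)2] = 0.003184 mol / 0.02639 L = 0.121 M.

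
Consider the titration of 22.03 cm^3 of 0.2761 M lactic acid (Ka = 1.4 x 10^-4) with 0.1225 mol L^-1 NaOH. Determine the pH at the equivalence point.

8.39

n(HC3H5O3) = 0.2761 x 0.02203 = 0.006082 mol; V(NaOH) at equivalence = 0.006082/0.1225 = 0.04965 L.
At equivalence all the acid is converted to C3H5O3-; total volume = 0.02203 + 0.04965 = 0.07168 L, so [C3H5O3-] = 0.006082/0.07168 = 0.08485 M.
Kb = Kw/Ka = 1.0e-14 / 1.4 x 10^-4 = 7.14e-11.
[OH^-] = sqrt(Kb x [C3H5O3-]) = sqrt(7.14e-11 x 0.08485) = 2.46e-6 M.
pOH = 5.61, so pH = 14.00 - 5.61 = 8.39.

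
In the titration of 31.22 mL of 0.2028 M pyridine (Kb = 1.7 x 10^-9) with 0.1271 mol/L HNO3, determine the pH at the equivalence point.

n(C5H5N) = 0.2028 x 0.03122 = 0.006331 mol; V(HNO3) at equivalence = 0.006331/0.1271 = 0.04981 L.
At equivalence the base is fully converted to C5H5NH+; total volume = 0.08103 L, so [C5H5NH+] = 0.006331/0.08103 = 0.07813 M.
Ka(C5H5NH+) = Kw/Kb = 1.0e-14 / 1.7 x 10^-9 = 5.88e-6.
[H^+] = sqrt(Ka x [C5H5NH+]) = sqrt(5.88e-6 x 0.07813) = 0.000678 M.
pH = -log(0.000678) = 3.17.

3.17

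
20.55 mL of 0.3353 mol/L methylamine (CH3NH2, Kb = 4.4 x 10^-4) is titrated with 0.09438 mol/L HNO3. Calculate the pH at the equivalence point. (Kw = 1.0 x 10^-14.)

n(CH3NH2) = 0.3353 x 0.02055 = 0.006890 mol; V(HNO3) at equivalence = 0.006890/0.09438 = 0.07301 L.
At equivalence the base is fully converted to CH3NH3+; total volume = 0.09356 L, so [CH3NH3+] = 0.006890/0.09356 = 0.07365 M.
Ka(CH3NH3+) = Kw/Kb = 1.0e-14 / 4.4 x 10^-4 = 2.27e-11.
[H^+] = sqrt(Ka x [CH3NH3+]) = sqrt(2.27e-11 x 0.07365) = 1.29e-6 M.
pH = -log(1.29e-6) = 5.89.

5.89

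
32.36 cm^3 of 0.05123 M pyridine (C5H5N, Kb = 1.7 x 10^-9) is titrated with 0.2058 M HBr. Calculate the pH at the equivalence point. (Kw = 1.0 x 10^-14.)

3.31

n(C5H5N) = 0.05123 x 0.03236 = 0.001658 mol; V(HBr) at equivalence = 0.001658/0.2058 = 0.008055 L.
At equivalence the base is fully converted to C5H5NH+; total volume = 0.04042 L, so [C5H5NH+] = 0.001658/0.04042 = 0.04102 M.
Ka(C5H5NH+) = Kw/Kb = 1.0e-14 / 1.7 x 10^-9 = 5.88e-6.
[H^+] = sqrt(Ka x [C5H5NH+]) = sqrt(5.88e-6 x 0.04102) = 0.000491 M.
pH = -log(0.000491) = 3.31.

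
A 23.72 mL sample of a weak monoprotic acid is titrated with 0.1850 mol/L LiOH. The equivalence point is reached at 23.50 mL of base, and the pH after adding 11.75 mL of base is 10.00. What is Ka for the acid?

11.75 mL is half of the equivalence volume, so this is the half-equivalence point where [HA] = [A^-].
At half-equivalence pH = pKa, so pKa = 10.00.
Ka = 10^(-10.00) = 1.0 x 10^-10.

1.0 x 10^-10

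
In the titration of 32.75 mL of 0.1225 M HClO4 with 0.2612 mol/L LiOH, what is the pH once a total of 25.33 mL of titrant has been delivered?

n(acid) = 0.1225 x 0.03275 = 0.004012 mol; n(LiOH) added = 0.2612 x 0.02533 = 0.006616 mol.
Base is in excess by 0.006616 - 0.004012 = 0.002604 mol in a total volume of 0.05808 L.
[OH^-] = 0.002604/0.05808 = 0.04484 M, so pOH = 1.35 and pH = 14.00 - 1.35 = 12.65.

12.65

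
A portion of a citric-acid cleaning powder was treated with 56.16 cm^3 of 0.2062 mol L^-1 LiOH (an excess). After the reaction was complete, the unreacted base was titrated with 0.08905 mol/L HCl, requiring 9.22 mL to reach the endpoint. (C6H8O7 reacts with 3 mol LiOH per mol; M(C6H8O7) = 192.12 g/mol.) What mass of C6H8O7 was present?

0.689 g

Total n(LiOH) added = 0.2062 x 0.05616 = 0.01158 mol.
n(HCl) used = 0.08905 x 0.009220 = 0.0008210 mol, which equals the excess n(LiOH).
So n(LiOH) consumed by the sample = 0.01158 - 0.0008210 = 0.01076 mol.
n(C6H8O7) = 0.01076 / 3 = 0.003586 mol.
mass = 0.003586 mol x 192.12 g/mol = 0.689 g.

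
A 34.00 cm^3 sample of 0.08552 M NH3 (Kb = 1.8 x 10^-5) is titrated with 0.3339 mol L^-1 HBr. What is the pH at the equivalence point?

5.21

n(NH3) = 0.08552 x 0.03400 = 0.002908 mol; V(HBr) at equivalence = 0.002908/0.3339 = 0.008708 L.
At equivalence the base is fully converted to NH4+; total volume = 0.04271 L, so [NH4+] = 0.002908/0.04271 = 0.06808 M.
Ka(NH4+) = Kw/Kb = 1.0e-14 / 1.8 x 10^-5 = 5.56e-10.
[H^+] = sqrt(Ka x [NH4+]) = sqrt(5.56e-10 x 0.06808) = 6.15e-6 M.
pH = -log(6.15e-6) = 5.21.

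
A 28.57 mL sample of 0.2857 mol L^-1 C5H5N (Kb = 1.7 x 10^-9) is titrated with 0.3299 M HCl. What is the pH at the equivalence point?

n(C5H5N) = 0.2857 x 0.02857 = 0.008162 mol; V(HCl) at equivalence = 0.008162/0.3299 = 0.02474 L.
At equivalence the base is fully converted to C5H5NH+; total volume = 0.05331 L, so [C5H5NH+] = 0.008162/0.05331 = 0.1531 M.
Ka(C5H5NH+) = Kw/Kb = 1.0e-14 / 1.7 x 10^-9 = 5.88e-6.
[H^+] = sqrt(Ka x [C5H5NH+]) = sqrt(5.88e-6 x 0.1531) = 0.000949 M.
pH = -log(0.000949) = 3.02.

3.02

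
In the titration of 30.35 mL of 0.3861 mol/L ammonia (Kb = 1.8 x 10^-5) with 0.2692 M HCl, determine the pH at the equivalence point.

5.03

n(NH3) = 0.3861 x 0.03035 = 0.01172 mol; V(HCl) at equivalence = 0.01172/0.2692 = 0.04353 L.
At equivalence the base is fully converted to NH4+; total volume = 0.07388 L, so [NH4+] = 0.01172/0.07388 = 0.1586 M.
Ka(NH4+) = Kw/Kb = 1.0e-14 / 1.8 x 10^-5 = 5.56e-10.
[H^+] = sqrt(Ka x [NH4+]) = sqrt(5.56e-10 x 0.1586) = 9.39e-6 M.
pH = -log(9.39e-6) = 5.03.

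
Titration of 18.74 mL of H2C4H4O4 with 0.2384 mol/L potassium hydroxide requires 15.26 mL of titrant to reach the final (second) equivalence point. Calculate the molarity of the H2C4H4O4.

0.0971 M

n(KOH) = 0.2384 x 0.01526 = 0.003638 mol.
At the final (second) equivalence point, 2 mol OH^- react per mol H2C4H4O4, so n(H2C4H4O4) = 0.003638 / 2 = 0.001819 mol.
[H2C4H4O4] = 0.001819 / 0.01874 L = 0.0971 M.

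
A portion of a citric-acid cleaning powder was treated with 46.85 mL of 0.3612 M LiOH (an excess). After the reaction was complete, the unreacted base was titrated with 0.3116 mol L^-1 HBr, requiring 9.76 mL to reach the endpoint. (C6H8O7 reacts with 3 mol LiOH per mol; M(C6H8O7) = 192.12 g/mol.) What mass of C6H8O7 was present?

Total n(LiOH) added = 0.3612 x 0.04685 = 0.01692 mol.
n(HBr) used = 0.3116 x 0.009760 = 0.003041 mol, which equals the excess n(LiOH).
So n(LiOH) consumed by the sample = 0.01692 - 0.003041 = 0.01388 mol.
n(C6H8O7) = 0.01388 / 3 = 0.004627 mol.
mass = 0.004627 mol x 192.12 g/mol = 0.889 g.

0.889 g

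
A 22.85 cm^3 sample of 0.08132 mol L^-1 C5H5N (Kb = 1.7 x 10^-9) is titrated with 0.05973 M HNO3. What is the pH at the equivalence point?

3.35

n(C5H5N) = 0.08132 x 0.02285 = 0.001858 mol; V(HNO3) at equivalence = 0.001858/0.05973 = 0.03111 L.
At equivalence the base is fully converted to C5H5NH+; total volume = 0.05396 L, so [C5H5NH+] = 0.001858/0.05396 = 0.03444 M.
Ka(C5H5NH+) = Kw/Kb = 1.0e-14 / 1.7 x 10^-9 = 5.88e-6.
[H^+] = sqrt(Ka x [C5H5NH+]) = sqrt(5.88e-6 x 0.03444) = 0.000450 M.
pH = -log(0.000450) = 3.35.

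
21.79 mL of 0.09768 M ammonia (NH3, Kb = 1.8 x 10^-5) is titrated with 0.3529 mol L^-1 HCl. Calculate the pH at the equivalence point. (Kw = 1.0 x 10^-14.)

5.19

n(NH3) = 0.09768 x 0.02179 = 0.002128 mol; V(HCl) at equivalence = 0.002128/0.3529 = 0.006031 L.
At equivalence the base is fully converted to NH4+; total volume = 0.02782 L, so [NH4+] = 0.002128/0.02782 = 0.07650 M.
Ka(NH4+) = Kw/Kb = 1.0e-14 / 1.8 x 10^-5 = 5.56e-10.
[H^+] = sqrt(Ka x [NH4+]) = sqrt(5.56e-10 x 0.07650) = 6.52e-6 M.
pH = -log(6.52e-6) = 5.19.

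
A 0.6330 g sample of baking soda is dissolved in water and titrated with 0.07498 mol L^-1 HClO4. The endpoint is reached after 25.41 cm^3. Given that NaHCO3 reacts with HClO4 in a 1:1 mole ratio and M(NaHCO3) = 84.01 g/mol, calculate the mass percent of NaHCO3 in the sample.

n(HClO4) = 0.07498 x 0.02541 = 0.001905 mol.
n(NaHCO3) = 0.001905 / 1 = 0.001905 mol.
mass of NaHCO3 = 0.001905 x 84.01 = 0.1601 g.
% purity = 0.1601 / 0.6330 x 100 = 25.3%.

25.3%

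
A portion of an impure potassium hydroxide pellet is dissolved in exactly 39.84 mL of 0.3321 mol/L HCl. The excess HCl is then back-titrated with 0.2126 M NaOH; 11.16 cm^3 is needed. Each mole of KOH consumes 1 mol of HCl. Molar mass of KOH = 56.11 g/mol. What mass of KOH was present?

0.609 g

Total n(HCl) added = 0.3321 x 0.03984 = 0.01323 mol.
n(NaOH) used = 0.2126 x 0.01116 = 0.002373 mol, which equals the excess n(HCl).
So n(HCl) consumed by the sample = 0.01323 - 0.002373 = 0.01086 mol.
n(KOH) = 0.01086 / 1 = 0.01086 mol.
mass = 0.01086 mol x 56.11 g/mol = 0.609 g.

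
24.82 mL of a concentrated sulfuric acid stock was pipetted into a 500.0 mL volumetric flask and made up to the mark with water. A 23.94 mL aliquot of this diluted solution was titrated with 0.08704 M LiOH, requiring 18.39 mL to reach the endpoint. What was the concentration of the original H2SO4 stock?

n(LiOH) = 0.08704 x 0.01839 = 0.001601 mol.
n(H2SO4) in the aliquot = 0.001601 x 1/2 = 0.0008003 mol.
[diluted H2SO4] = 0.0008003 / 0.02394 = 0.03343 M.
Dilution factor = 500.0/24.82 = 20.15, so [stock] = 0.03343 x 20.15 = 0.673 M.

0.673 M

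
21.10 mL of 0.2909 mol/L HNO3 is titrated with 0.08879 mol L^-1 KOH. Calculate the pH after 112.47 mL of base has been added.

12.46

n(acid) = 0.2909 x 0.02110 = 0.006138 mol; n(KOH) added = 0.08879 x 0.1125 = 0.009986 mol.
Base is in excess by 0.009986 - 0.006138 = 0.003848 mol in a total volume of 0.1336 L.
[OH^-] = 0.003848/0.1336 = 0.02881 M, so pOH = 1.54 and pH = 14.00 - 1.54 = 12.46.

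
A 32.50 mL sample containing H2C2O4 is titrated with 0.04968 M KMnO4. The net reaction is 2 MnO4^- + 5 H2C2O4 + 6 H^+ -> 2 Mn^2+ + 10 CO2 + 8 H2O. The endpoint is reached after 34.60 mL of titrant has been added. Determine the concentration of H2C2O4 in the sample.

n(KMnO4) = 0.04968 x 0.03460 = 0.001719 mol.
From the balanced equation, 2 mol KMnO4 reacts with 5 mol H2C2O4, so n(H2C2O4) = 0.001719 x 5/2 = 0.004297 mol.
[H2C2O4] = 0.004297 / 0.03250 L = 0.132 M.

0.132 M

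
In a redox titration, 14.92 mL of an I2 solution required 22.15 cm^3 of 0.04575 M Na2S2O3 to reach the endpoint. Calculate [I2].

n(Na2S2O3) = 0.04575 x 0.02215 = 0.001013 mol.
From the balanced equation, 2 mol Na2S2O3 reacts with 1 mol I2, so n(I2) = 0.001013 x 1/2 = 0.0005067 mol.
[I2] = 0.0005067 / 0.01492 L = 0.0340 M.

0.0340 M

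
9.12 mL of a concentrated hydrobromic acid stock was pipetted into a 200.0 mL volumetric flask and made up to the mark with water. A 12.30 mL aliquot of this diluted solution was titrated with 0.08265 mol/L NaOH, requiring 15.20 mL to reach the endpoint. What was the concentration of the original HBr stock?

n(NaOH) = 0.08265 x 0.01520 = 0.001256 mol.
n(HBr) in the aliquot = 0.001256 mol.
[diluted HBr] = 0.001256 / 0.01230 = 0.1021 M.
Dilution factor = 200.0/9.120 = 21.93, so [stock] = 0.1021 x 21.93 = 2.24 M.

2.24 M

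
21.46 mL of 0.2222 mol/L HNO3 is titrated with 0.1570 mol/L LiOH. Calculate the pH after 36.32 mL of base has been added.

12.21

n(acid) = 0.2222 x 0.02146 = 0.004768 mol; n(LiOH) added = 0.1570 x 0.03632 = 0.005702 mol.
Base is in excess by 0.005702 - 0.004768 = 0.0009338 mol in a total volume of 0.05778 L.
[OH^-] = 0.0009338/0.05778 = 0.01616 M, so pOH = 1.79 and pH = 14.00 - 1.79 = 12.21.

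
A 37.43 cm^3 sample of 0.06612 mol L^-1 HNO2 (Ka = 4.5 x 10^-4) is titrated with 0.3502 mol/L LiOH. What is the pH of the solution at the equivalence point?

8.05

n(HNO2) = 0.06612 x 0.03743 = 0.002475 mol; V(LiOH) at equivalence = 0.002475/0.3502 = 0.007067 L.
At equivalence all the acid is converted to NO2-; total volume = 0.03743 + 0.007067 = 0.04450 L, so [NO2-] = 0.002475/0.04450 = 0.05562 M.
Kb = Kw/Ka = 1.0e-14 / 4.5 x 10^-4 = 2.22e-11.
[OH^-] = sqrt(Kb x [NO2-]) = sqrt(2.22e-11 x 0.05562) = 1.11e-6 M.
pOH = 5.95, so pH = 14.00 - 5.95 = 8.05.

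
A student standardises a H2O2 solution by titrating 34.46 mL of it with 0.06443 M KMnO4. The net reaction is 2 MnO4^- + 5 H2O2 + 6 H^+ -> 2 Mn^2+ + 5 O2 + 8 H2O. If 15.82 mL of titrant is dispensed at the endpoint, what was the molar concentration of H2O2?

n(KMnO4) = 0.06443 x 0.01582 = 0.001019 mol.
From the balanced equation, 2 mol KMnO4 reacts with 5 mol H2O2, so n(H2O2) = 0.001019 x 5/2 = 0.002548 mol.
[H2O2] = 0.002548 / 0.03446 L = 0.0739 M.

0.0739 M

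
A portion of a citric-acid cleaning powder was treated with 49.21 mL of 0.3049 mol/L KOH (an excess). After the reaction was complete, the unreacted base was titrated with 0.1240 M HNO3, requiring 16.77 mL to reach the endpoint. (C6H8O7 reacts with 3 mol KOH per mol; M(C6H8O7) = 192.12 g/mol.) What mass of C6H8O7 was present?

Total n(KOH) added = 0.3049 x 0.04921 = 0.01500 mol.
n(HNO3) used = 0.1240 x 0.01677 = 0.002079 mol, which equals the excess n(KOH).
So n(KOH) consumed by the sample = 0.01500 - 0.002079 = 0.01292 mol.
n(C6H8O7) = 0.01292 / 3 = 0.004308 mol.
mass = 0.004308 mol x 192.12 g/mol = 0.828 g.

0.828 g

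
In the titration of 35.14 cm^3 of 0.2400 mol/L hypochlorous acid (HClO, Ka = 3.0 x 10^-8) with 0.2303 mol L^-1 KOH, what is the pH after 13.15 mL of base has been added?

Initial n(HClO) = 0.2400 x 0.03514 = 0.008434 mol.
n(KOH) added = 0.2303 x 0.01315 = 0.003028 mol, converting that many moles of HClO to ClO-.
Remaining n(HClO) = 0.005405 mol; n(ClO-) = 0.003028 mol.
By Henderson-Hasselbalch, pH = pKa + log([A^-]/[HA]) = 7.52 + log(0.003028/0.005405) = 7.52 + (-0.25) = 7.27.

7.27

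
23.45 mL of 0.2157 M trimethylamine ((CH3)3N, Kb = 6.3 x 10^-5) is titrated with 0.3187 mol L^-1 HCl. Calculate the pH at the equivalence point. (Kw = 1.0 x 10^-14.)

n((CH3)3N) = 0.2157 x 0.02345 = 0.005058 mol; V(HCl) at equivalence = 0.005058/0.3187 = 0.01587 L.
At equivalence the base is fully converted to (CH3)3NH+; total volume = 0.03932 L, so [(CH3)3NH+] = 0.005058/0.03932 = 0.1286 M.
Ka((CH3)3NH+) = Kw/Kb = 1.0e-14 / 6.3 x 10^-5 = 1.59e-10.
[H^+] = sqrt(Ka x [(CH3)3NH+]) = sqrt(1.59e-10 x 0.1286) = 4.52e-6 M.
pH = -log(4.52e-6) = 5.34.

5.34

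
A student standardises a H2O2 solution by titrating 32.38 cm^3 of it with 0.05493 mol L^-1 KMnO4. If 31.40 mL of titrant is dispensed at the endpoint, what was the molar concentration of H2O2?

n(KMnO4) = 0.05493 x 0.03140 = 0.001725 mol.
From the balanced equation, 2 mol KMnO4 reacts with 5 mol H2O2, so n(H2O2) = 0.001725 x 5/2 = 0.004312 mol.
[H2O2] = 0.004312 / 0.03238 L = 0.133 M.

0.133 M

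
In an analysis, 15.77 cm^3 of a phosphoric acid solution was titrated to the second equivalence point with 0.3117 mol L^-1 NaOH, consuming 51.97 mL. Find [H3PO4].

n(NaOH) = 0.3117 x 0.05197 = 0.01620 mol.
At the second equivalence point, 2 mol OH^- react per mol H3PO4, so n(H3PO4) = 0.01620 / 2 = 0.008100 mol.
[H3PO4] = 0.008100 / 0.01577 L = 0.514 M.

0.514 M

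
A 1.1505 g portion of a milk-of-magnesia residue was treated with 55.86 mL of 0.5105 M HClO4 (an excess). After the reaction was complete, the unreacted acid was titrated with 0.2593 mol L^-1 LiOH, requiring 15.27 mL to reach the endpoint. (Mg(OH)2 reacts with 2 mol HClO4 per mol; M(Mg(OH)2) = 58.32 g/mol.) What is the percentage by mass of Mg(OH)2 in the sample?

Total n(HClO4) added = 0.5105 x 0.05586 = 0.02852 mol.
n(LiOH) used = 0.2593 x 0.01527 = 0.003960 mol, which equals the excess n(HClO4).
So n(HClO4) consumed by the sample = 0.02852 - 0.003960 = 0.02456 mol.
n(Mg(OH)2) = 0.02456 / 2 = 0.01228 mol.
mass Mg(OH)2 = 0.01228 x 58.32 = 0.7161 g, so %Mg(OH)2 = 0.7161/1.1505 x 100 = 62.2%.

62.2%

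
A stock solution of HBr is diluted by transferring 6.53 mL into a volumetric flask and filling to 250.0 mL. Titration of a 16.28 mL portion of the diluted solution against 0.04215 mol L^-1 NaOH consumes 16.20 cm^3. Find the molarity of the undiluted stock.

n(NaOH) = 0.04215 x 0.01620 = 0.0006828 mol.
n(HBr) in the aliquot = 0.0006828 mol.
[diluted HBr] = 0.0006828 / 0.01628 = 0.04194 M.
Dilution factor = 250.0/6.530 = 38.28, so [stock] = 0.04194 x 38.28 = 1.61 M.

1.61 M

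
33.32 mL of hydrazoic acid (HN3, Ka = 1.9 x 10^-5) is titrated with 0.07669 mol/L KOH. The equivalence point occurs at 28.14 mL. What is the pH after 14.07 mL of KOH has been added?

4.72

14.07 mL is exactly half the equivalence volume (28.14/2), i.e. the half-equivalence point.
There, n(HA) = n(A^-), so pH = pKa = -log(1.9 x 10^-5) = 4.72.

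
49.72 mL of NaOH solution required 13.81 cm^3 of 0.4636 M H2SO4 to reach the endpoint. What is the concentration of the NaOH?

n(H2SO4) delivered = 0.4636 x 0.01381 = 0.006402 mol.
The reaction is 2 NaOH + 1 H2SO4, so n(NaOH) = 0.006402 x 2/1 = 0.01280 mol.
[NaOH] = 0.01280 mol / 0.04972 L = 0.258 M.

0.258 M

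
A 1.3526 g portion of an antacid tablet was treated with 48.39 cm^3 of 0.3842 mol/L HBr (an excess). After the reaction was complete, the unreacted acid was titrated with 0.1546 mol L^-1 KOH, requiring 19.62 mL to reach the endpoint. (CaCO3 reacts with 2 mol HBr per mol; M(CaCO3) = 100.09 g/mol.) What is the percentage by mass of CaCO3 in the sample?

57.6%

Total n(HBr) added = 0.3842 x 0.04839 = 0.01859 mol.
n(KOH) used = 0.1546 x 0.01962 = 0.003033 mol, which equals the excess n(HBr).
So n(HBr) consumed by the sample = 0.01859 - 0.003033 = 0.01556 mol.
n(CaCO3) = 0.01556 / 2 = 0.007779 mol.
mass CaCO3 = 0.007779 x 100.09 = 0.7786 g, so %CaCO3 = 0.7786/1.3526 x 100 = 57.6%.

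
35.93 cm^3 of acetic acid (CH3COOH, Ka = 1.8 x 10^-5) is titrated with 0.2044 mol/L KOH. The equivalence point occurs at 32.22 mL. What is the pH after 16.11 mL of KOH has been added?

4.74

16.11 mL is exactly half the equivalence volume (32.22/2), i.e. the half-equivalence point.
There, n(HA) = n(A^-), so pH = pKa = -log(1.8 x 10^-5) = 4.74.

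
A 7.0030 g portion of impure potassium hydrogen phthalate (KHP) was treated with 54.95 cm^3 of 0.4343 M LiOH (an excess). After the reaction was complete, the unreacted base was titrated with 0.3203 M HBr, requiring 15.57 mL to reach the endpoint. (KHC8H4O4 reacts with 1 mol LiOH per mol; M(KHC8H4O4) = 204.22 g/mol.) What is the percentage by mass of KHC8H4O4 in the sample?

55.1%

Total n(LiOH) added = 0.4343 x 0.05495 = 0.02386 mol.
n(HBr) used = 0.3203 x 0.01557 = 0.004987 mol, which equals the excess n(LiOH).
So n(LiOH) consumed by the sample = 0.02386 - 0.004987 = 0.01888 mol.
n(KHC8H4O4) = 0.01888 / 1 = 0.01888 mol.
mass KHC8H4O4 = 0.01888 x 204.22 = 3.855 g, so %KHC8H4O4 = 3.855/7.0030 x 100 = 55.1%.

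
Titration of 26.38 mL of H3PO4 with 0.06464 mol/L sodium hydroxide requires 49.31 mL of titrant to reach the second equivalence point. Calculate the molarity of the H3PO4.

0.0604 M

n(NaOH) = 0.06464 x 0.04931 = 0.003187 mol.
At the second equivalence point, 2 mol OH^- react per mol H3PO4, so n(H3PO4) = 0.003187 / 2 = 0.001594 mol.
[H3PO4] = 0.001594 / 0.02638 L = 0.0604 M.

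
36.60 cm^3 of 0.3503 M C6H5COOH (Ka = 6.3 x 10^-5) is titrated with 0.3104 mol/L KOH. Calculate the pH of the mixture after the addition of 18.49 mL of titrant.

4.11

Initial n(C6H5COOH) = 0.3503 x 0.03660 = 0.01282 mol.
n(KOH) added = 0.3104 x 0.01849 = 0.005739 mol, converting that many moles of C6H5COOH to C6H5COO-.
Remaining n(C6H5COOH) = 0.007082 mol; n(C6H5COO-) = 0.005739 mol.
By Henderson-Hasselbalch, pH = pKa + log([A^-]/[HA]) = 4.20 + log(0.005739/0.007082) = 4.20 + (-0.09) = 4.11.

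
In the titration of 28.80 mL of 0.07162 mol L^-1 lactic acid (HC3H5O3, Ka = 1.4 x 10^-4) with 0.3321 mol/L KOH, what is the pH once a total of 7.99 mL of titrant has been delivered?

n(acid) = 0.07162 x 0.02880 = 0.002063 mol; n(KOH) added = 0.3321 x 0.007990 = 0.002653 mol.
Base is in excess by 0.002653 - 0.002063 = 0.0005908 mol in a total volume of 0.03679 L.
[OH^-] = 0.0005908/0.03679 = 0.01606 M, so pOH = 1.79 and pH = 14.00 - 1.79 = 12.21.

12.21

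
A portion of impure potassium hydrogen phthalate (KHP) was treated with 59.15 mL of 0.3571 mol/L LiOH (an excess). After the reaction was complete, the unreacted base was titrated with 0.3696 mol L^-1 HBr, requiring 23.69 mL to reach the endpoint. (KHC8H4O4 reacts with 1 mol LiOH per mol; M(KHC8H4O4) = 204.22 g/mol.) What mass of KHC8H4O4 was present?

2.53 g

Total n(LiOH) added = 0.3571 x 0.05915 = 0.02112 mol.
n(HBr) used = 0.3696 x 0.02369 = 0.008756 mol, which equals the excess n(LiOH).
So n(LiOH) consumed by the sample = 0.02112 - 0.008756 = 0.01237 mol.
n(KHC8H4O4) = 0.01237 / 1 = 0.01237 mol.
mass = 0.01237 mol x 204.22 g/mol = 2.53 g.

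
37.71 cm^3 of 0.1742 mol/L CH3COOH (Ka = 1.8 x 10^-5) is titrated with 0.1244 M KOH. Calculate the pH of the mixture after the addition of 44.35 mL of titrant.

Initial n(CH3COOH) = 0.1742 x 0.03771 = 0.006569 mol.
n(KOH) added = 0.1244 x 0.04435 = 0.005517 mol, converting that many moles of CH3COOH to CH3COO-.
Remaining n(CH3COOH) = 0.001052 mol; n(CH3COO-) = 0.005517 mol.
By Henderson-Hasselbalch, pH = pKa + log([A^-]/[HA]) = 4.74 + log(0.005517/0.001052) = 4.74 + (+0.72) = 5.46.

5.46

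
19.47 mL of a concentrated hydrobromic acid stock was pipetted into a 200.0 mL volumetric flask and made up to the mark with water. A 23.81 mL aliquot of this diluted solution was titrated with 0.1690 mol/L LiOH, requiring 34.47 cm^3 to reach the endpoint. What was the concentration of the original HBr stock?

2.51 M

n(LiOH) = 0.1690 x 0.03447 = 0.005825 mol.
n(HBr) in the aliquot = 0.005825 mol.
[diluted HBr] = 0.005825 / 0.02381 = 0.2447 M.
Dilution factor = 200.0/19.47 = 10.27, so [stock] = 0.2447 x 10.27 = 2.51 M.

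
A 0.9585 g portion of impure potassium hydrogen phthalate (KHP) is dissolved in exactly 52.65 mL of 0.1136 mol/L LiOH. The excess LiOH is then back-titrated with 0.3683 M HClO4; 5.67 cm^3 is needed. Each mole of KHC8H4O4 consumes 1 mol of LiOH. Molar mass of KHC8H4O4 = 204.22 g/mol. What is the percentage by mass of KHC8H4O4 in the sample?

Total n(LiOH) added = 0.1136 x 0.05265 = 0.005981 mol.
n(HClO4) used = 0.3683 x 0.005670 = 0.002088 mol, which equals the excess n(LiOH).
So n(LiOH) consumed by the sample = 0.005981 - 0.002088 = 0.003893 mol.
n(KHC8H4O4) = 0.003893 / 1 = 0.003893 mol.
mass KHC8H4O4 = 0.003893 x 204.22 = 0.7950 g, so %KHC8H4O4 = 0.7950/0.9585 x 100 = 82.9%.

82.9%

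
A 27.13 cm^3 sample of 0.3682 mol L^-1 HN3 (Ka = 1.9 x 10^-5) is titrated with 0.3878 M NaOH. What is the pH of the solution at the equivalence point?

n(HN3) = 0.3682 x 0.02713 = 0.009989 mol; V(NaOH) at equivalence = 0.009989/0.3878 = 0.02576 L.
At equivalence all the acid is converted to N3-; total volume = 0.02713 + 0.02576 = 0.05289 L, so [N3-] = 0.009989/0.05289 = 0.1889 M.
Kb = Kw/Ka = 1.0e-14 / 1.9 x 10^-5 = 5.26e-10.
[OH^-] = sqrt(Kb x [N3-]) = sqrt(5.26e-10 x 0.1889) = 9.97e-6 M.
pOH = 5.00, so pH = 14.00 - 5.00 = 9.00.

9.00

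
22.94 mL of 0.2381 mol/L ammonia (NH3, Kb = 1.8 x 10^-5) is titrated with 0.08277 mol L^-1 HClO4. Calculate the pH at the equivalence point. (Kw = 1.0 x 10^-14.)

5.23

n(NH3) = 0.2381 x 0.02294 = 0.005462 mol; V(HClO4) at equivalence = 0.005462/0.08277 = 0.06599 L.
At equivalence the base is fully converted to NH4+; total volume = 0.08893 L, so [NH4+] = 0.005462/0.08893 = 0.06142 M.
Ka(NH4+) = Kw/Kb = 1.0e-14 / 1.8 x 10^-5 = 5.56e-10.
[H^+] = sqrt(Ka x [NH4+]) = sqrt(5.56e-10 x 0.06142) = 5.84e-6 M.
pH = -log(5.84e-6) = 5.23.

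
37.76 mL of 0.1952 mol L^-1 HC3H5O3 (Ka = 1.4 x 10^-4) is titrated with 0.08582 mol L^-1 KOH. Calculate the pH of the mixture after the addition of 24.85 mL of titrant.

Initial n(HC3H5O3) = 0.1952 x 0.03776 = 0.007371 mol.
n(KOH) added = 0.08582 x 0.02485 = 0.002133 mol, converting that many moles of HC3H5O3 to C3H5O3-.
Remaining n(HC3H5O3) = 0.005238 mol; n(C3H5O3-) = 0.002133 mol.
By Henderson-Hasselbalch, pH = pKa + log([A^-]/[HA]) = 3.85 + log(0.002133/0.005238) = 3.85 + (-0.39) = 3.46.

3.46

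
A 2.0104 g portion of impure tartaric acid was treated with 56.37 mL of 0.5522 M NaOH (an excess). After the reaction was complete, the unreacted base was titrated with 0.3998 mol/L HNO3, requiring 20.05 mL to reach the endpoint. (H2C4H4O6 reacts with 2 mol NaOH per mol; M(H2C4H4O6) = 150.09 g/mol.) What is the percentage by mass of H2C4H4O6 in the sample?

86.3%

Total n(NaOH) added = 0.5522 x 0.05637 = 0.03113 mol.
n(HNO3) used = 0.3998 x 0.02005 = 0.008016 mol, which equals the excess n(NaOH).
So n(NaOH) consumed by the sample = 0.03113 - 0.008016 = 0.02311 mol.
n(H2C4H4O6) = 0.02311 / 2 = 0.01156 mol.
mass H2C4H4O6 = 0.01156 x 150.09 = 1.734 g, so %H2C4H4O6 = 1.734/2.0104 x 100 = 86.3%.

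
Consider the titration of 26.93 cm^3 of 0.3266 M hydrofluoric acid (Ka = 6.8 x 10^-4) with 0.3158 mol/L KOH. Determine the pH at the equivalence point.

8.19

n(HF) = 0.3266 x 0.02693 = 0.008795 mol; V(KOH) at equivalence = 0.008795/0.3158 = 0.02785 L.
At equivalence all the acid is converted to F-; total volume = 0.02693 + 0.02785 = 0.05478 L, so [F-] = 0.008795/0.05478 = 0.1606 M.
Kb = Kw/Ka = 1.0e-14 / 6.8 x 10^-4 = 1.47e-11.
[OH^-] = sqrt(Kb x [F-]) = sqrt(1.47e-11 x 0.1606) = 1.54e-6 M.
pOH = 5.81, so pH = 14.00 - 5.81 = 8.19.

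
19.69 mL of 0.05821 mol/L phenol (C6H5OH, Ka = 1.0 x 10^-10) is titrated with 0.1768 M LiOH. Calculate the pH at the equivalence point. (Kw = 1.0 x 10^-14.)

n(C6H5OH) = 0.05821 x 0.01969 = 0.001146 mol; V(LiOH) at equivalence = 0.001146/0.1768 = 0.006483 L.
At equivalence all the acid is converted to C6H5O-; total volume = 0.01969 + 0.006483 = 0.02617 L, so [C6H5O-] = 0.001146/0.02617 = 0.04379 M.
Kb = Kw/Ka = 1.0e-14 / 1.0 x 10^-10 = 0.000100.
[OH^-] = sqrt(Kb x [C6H5O-]) = sqrt(0.000100 x 0.04379) = 0.00209 M.
pOH = 2.68, so pH = 14.00 - 2.68 = 11.32.

11.32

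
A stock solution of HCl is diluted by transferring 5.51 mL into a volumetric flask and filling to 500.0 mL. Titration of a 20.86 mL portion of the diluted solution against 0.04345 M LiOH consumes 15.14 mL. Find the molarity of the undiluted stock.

2.86 M

n(LiOH) = 0.04345 x 0.01514 = 0.0006578 mol.
n(HCl) in the aliquot = 0.0006578 mol.
[diluted HCl] = 0.0006578 / 0.02086 = 0.03154 M.
Dilution factor = 500.0/5.510 = 90.74, so [stock] = 0.03154 x 90.74 = 2.86 M.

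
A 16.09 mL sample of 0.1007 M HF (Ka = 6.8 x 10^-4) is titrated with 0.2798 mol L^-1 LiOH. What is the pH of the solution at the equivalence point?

n(HF) = 0.1007 x 0.01609 = 0.001620 mol; V(LiOH) at equivalence = 0.001620/0.2798 = 0.005791 L.
At equivalence all the acid is converted to F-; total volume = 0.01609 + 0.005791 = 0.02188 L, so [F-] = 0.001620/0.02188 = 0.07405 M.
Kb = Kw/Ka = 1.0e-14 / 6.8 x 10^-4 = 1.47e-11.
[OH^-] = sqrt(Kb x [F-]) = sqrt(1.47e-11 x 0.07405) = 1.04e-6 M.
pOH = 5.98, so pH = 14.00 - 5.98 = 8.02.

8.02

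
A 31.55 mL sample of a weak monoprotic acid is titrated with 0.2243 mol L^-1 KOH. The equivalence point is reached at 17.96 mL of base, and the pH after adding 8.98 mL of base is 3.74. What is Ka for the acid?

1.8 x 10^-4

8.98 mL is half of the equivalence volume, so this is the half-equivalence point where [HA] = [A^-].
At half-equivalence pH = pKa, so pKa = 3.74.
Ka = 10^(-3.74) = 1.8 x 10^-4.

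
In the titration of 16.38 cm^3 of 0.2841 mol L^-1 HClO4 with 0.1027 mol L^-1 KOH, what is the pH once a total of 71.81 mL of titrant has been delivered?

12.49

n(acid) = 0.2841 x 0.01638 = 0.004654 mol; n(KOH) added = 0.1027 x 0.07181 = 0.007375 mol.
Base is in excess by 0.007375 - 0.004654 = 0.002721 mol in a total volume of 0.08819 L.
[OH^-] = 0.002721/0.08819 = 0.03086 M, so pOH = 1.51 and pH = 14.00 - 1.51 = 12.49.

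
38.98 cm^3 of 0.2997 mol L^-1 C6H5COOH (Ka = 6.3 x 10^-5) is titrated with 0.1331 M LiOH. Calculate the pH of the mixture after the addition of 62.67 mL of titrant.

Initial n(C6H5COOH) = 0.2997 x 0.03898 = 0.01168 mol.
n(LiOH) added = 0.1331 x 0.06267 = 0.008341 mol, converting that many moles of C6H5COOH to C6H5COO-.
Remaining n(C6H5COOH) = 0.003341 mol; n(C6H5COO-) = 0.008341 mol.
By Henderson-Hasselbalch, pH = pKa + log([A^-]/[HA]) = 4.20 + log(0.008341/0.003341) = 4.20 + (+0.40) = 4.60.

4.60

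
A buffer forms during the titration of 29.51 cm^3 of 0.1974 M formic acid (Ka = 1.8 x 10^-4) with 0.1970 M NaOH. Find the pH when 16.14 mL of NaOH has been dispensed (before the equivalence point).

3.82

Initial n(HCOOH) = 0.1974 x 0.02951 = 0.005825 mol.
n(NaOH) added = 0.1970 x 0.01614 = 0.003180 mol, converting that many moles of HCOOH to HCOO-.
Remaining n(HCOOH) = 0.002646 mol; n(HCOO-) = 0.003180 mol.
By Henderson-Hasselbalch, pH = pKa + log([A^-]/[HA]) = 3.74 + log(0.003180/0.002646) = 3.74 + (+0.08) = 3.82.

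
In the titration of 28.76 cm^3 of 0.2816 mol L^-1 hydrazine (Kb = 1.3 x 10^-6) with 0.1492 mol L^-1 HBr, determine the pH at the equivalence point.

n(N2H4) = 0.2816 x 0.02876 = 0.008099 mol; V(HBr) at equivalence = 0.008099/0.1492 = 0.05428 L.
At equivalence the base is fully converted to N2H5+; total volume = 0.08304 L, so [N2H5+] = 0.008099/0.08304 = 0.09753 M.
Ka(N2H5+) = Kw/Kb = 1.0e-14 / 1.3 x 10^-6 = 7.69e-9.
[H^+] = sqrt(Ka x [N2H5+]) = sqrt(7.69e-9 x 0.09753) = 2.74e-5 M.
pH = -log(2.74e-5) = 4.56.

4.56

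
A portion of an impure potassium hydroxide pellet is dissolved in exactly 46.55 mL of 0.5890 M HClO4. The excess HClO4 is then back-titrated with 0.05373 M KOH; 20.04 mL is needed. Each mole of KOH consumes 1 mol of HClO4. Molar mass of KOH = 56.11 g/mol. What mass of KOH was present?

1.48 g

Total n(HClO4) added = 0.5890 x 0.04655 = 0.02742 mol.
n(KOH) used = 0.05373 x 0.02004 = 0.001077 mol, which equals the excess n(HClO4).
So n(HClO4) consumed by the sample = 0.02742 - 0.001077 = 0.02634 mol.
n(KOH) = 0.02634 / 1 = 0.02634 mol.
mass = 0.02634 mol x 56.11 g/mol = 1.48 g.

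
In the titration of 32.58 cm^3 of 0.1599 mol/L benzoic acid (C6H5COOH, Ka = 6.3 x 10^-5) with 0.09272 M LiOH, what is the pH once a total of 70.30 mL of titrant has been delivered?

12.10

n(acid) = 0.1599 x 0.03258 = 0.005210 mol; n(LiOH) added = 0.09272 x 0.07030 = 0.006518 mol.
Base is in excess by 0.006518 - 0.005210 = 0.001309 mol in a total volume of 0.1029 L.
[OH^-] = 0.001309/0.1029 = 0.01272 M, so pOH = 1.90 and pH = 14.00 - 1.90 = 12.10.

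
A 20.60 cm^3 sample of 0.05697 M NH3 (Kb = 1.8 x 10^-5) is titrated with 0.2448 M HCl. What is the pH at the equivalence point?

5.30

n(NH3) = 0.05697 x 0.02060 = 0.001174 mol; V(HCl) at equivalence = 0.001174/0.2448 = 0.004794 L.
At equivalence the base is fully converted to NH4+; total volume = 0.02539 L, so [NH4+] = 0.001174/0.02539 = 0.04621 M.
Ka(NH4+) = Kw/Kb = 1.0e-14 / 1.8 x 10^-5 = 5.56e-10.
[H^+] = sqrt(Ka x [NH4+]) = sqrt(5.56e-10 x 0.04621) = 5.07e-6 M.
pH = -log(5.07e-6) = 5.30.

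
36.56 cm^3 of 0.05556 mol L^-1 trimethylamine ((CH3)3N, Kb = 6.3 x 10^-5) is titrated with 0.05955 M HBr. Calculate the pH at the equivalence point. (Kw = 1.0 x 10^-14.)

5.67

n((CH3)3N) = 0.05556 x 0.03656 = 0.002031 mol; V(HBr) at equivalence = 0.002031/0.05955 = 0.03411 L.
At equivalence the base is fully converted to (CH3)3NH+; total volume = 0.07067 L, so [(CH3)3NH+] = 0.002031/0.07067 = 0.02874 M.
Ka((CH3)3NH+) = Kw/Kb = 1.0e-14 / 6.3 x 10^-5 = 1.59e-10.
[H^+] = sqrt(Ka x [(CH3)3NH+]) = sqrt(1.59e-10 x 0.02874) = 2.14e-6 M.
pH = -log(2.14e-6) = 5.67.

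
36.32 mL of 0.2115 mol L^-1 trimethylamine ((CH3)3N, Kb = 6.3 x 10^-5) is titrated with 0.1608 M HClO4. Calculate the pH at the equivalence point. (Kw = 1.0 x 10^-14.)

n((CH3)3N) = 0.2115 x 0.03632 = 0.007682 mol; V(HClO4) at equivalence = 0.007682/0.1608 = 0.04777 L.
At equivalence the base is fully converted to (CH3)3NH+; total volume = 0.08409 L, so [(CH3)3NH+] = 0.007682/0.08409 = 0.09135 M.
Ka((CH3)3NH+) = Kw/Kb = 1.0e-14 / 6.3 x 10^-5 = 1.59e-10.
[H^+] = sqrt(Ka x [(CH3)3NH+]) = sqrt(1.59e-10 x 0.09135) = 3.81e-6 M.
pH = -log(3.81e-6) = 5.42.

5.42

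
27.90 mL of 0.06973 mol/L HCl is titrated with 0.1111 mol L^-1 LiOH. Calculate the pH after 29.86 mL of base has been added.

12.38

n(acid) = 0.06973 x 0.02790 = 0.001945 mol; n(LiOH) added = 0.1111 x 0.02986 = 0.003317 mol.
Base is in excess by 0.003317 - 0.001945 = 0.001372 mol in a total volume of 0.05776 L.
[OH^-] = 0.001372/0.05776 = 0.02375 M, so pOH = 1.62 and pH = 14.00 - 1.62 = 12.38.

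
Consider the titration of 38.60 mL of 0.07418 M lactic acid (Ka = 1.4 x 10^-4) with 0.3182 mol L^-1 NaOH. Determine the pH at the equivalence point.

8.32

n(HC3H5O3) = 0.07418 x 0.03860 = 0.002863 mol; V(NaOH) at equivalence = 0.002863/0.3182 = 0.008999 L.
At equivalence all the acid is converted to C3H5O3-; total volume = 0.03860 + 0.008999 = 0.04760 L, so [C3H5O3-] = 0.002863/0.04760 = 0.06016 M.
Kb = Kw/Ka = 1.0e-14 / 1.4 x 10^-4 = 7.14e-11.
[OH^-] = sqrt(Kb x [C3H5O3-]) = sqrt(7.14e-11 x 0.06016) = 2.07e-6 M.
pOH = 5.68, so pH = 14.00 - 5.68 = 8.32.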